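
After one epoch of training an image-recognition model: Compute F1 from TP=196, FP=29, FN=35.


Precision = 196/225 = 0.8711
Recall = 196/231 = 0.8485
F1 = 2·P·R/(P+R) = 2·TP/(2·TP+FP+FN) = 392/(392+29+35) = 392/456 = 0.8596

0.8596


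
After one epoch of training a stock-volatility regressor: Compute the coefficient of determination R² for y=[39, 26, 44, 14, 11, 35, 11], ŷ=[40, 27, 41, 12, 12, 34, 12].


ȳ = 25.7143
SS_res = Σ(y-ŷ)² = 18
SS_tot = Σ(y-ȳ)² = 1167.43
R² = 1 - SS_res/SS_tot = 1 - 0.0154 = 0.9846

0.9846


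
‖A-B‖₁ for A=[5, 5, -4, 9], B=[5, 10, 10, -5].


d = |5-5| + |5-10| + |-4-10| + |9+ 5|
  = 0 + 5 + 14 + 14
  = 33

33


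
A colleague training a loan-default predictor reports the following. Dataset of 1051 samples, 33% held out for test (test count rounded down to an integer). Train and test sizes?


Test = ⌊1051·33/100⌋ = 346
Train = 1051 - 346 = 705

Train: 705, Test: 346


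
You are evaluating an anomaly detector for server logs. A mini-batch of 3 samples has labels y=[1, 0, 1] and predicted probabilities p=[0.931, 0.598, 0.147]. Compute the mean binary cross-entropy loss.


L[0] = -ln(0.931) = 0.0715
L[1] = -ln(1-0.598) = -ln(0.402) = 0.9113
L[2] = -ln(0.147) = 1.9173
mean = (0.0715 + 0.9113 + 1.9173)/3 = 0.9667

0.9667


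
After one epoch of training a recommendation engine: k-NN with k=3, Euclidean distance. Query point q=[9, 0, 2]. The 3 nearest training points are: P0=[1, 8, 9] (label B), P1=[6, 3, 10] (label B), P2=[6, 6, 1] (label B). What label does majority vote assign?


d(q,P0) = 13.3041  (label B)
d(q,P1) = 9.0554  (label B)
d(q,P2) = 6.7823  (label B)
Votes: A=0, B=3
Majority → B

B


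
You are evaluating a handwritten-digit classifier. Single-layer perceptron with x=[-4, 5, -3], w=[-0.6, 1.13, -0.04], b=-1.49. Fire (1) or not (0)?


z = (-4)·(-0.6) + (5)·(1.13) + (-3)·(-0.04) - 1.49
  = 6.68
step(z) = 1 (z≥0)

1


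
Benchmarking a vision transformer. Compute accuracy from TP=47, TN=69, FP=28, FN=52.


Accuracy = (TP+TN)/(TP+TN+FP+FN)
= (47+69)/(196)
= 116/196 = 59.18%

59.18%


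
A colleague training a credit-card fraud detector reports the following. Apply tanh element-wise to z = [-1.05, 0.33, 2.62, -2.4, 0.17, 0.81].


tanh(-1.05) = -0.7818
tanh(0.33) = 0.3185
tanh(2.62) = 0.9895
tanh(-2.4) = -0.9837
tanh(0.17) = 0.1684
tanh(0.81) = 0.6696
result = [-0.7818, 0.3185, 0.9895, -0.9837, 0.1684, 0.6696]

[-0.7818, 0.3185, 0.9895, -0.9837, 0.1684, 0.6696]


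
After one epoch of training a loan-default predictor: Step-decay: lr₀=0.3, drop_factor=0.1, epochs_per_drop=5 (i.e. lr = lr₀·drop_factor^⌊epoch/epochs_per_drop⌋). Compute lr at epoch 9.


n_drops = ⌊9/5⌋ = 1
lr = 0.3·0.1^1 = 0.3·0.1 = 0.03

0.03


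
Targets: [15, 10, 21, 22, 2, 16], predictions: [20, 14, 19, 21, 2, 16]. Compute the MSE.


Squared errors: (15-20)²=25, (10-14)²=16, (21-19)²=4, (22-21)²=1, (2-2)²=0, (16-16)²=0
Sum = 46
MSE = 46/6 = 23/3

23/3


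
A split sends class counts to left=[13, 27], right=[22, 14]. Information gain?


Parent = [35, 41], H_parent = 0.9955
H_left = 0.9097 (n=40), H_right = 0.9641 (n=36)
H_children = (40/76)·0.9097 + (36/76)·0.9641 = 0.9355
IG = 0.9955 - 0.9355 = 0.06

0.06


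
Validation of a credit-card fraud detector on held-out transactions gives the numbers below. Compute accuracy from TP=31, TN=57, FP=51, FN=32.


Accuracy = (TP+TN)/(TP+TN+FP+FN)
= (31+57)/(171)
= 88/171 = 51.46%

51.46%


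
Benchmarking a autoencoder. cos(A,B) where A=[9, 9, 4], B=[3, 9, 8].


A·B = 9·3 + 9·9 + 4·8 = 140
‖A‖ = √178 = 13.3417, ‖B‖ = √154 = 12.4097
cos = 140/(√178·√154) = 140/√27412 = 0.8456

0.8456


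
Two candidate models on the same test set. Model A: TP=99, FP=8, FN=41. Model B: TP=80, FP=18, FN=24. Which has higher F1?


Model A: P=99/107=0.9252, R=99/140=0.7071, F1=2PR/(P+R)=2TP/(2TP+FP+FN)=198/247=0.8016
Model B: P=80/98=0.8163, R=80/104=0.7692, F1=2PR/(P+R)=2TP/(2TP+FP+FN)=160/202=0.7921
0.8016 > 0.7921 → Model A

Model A


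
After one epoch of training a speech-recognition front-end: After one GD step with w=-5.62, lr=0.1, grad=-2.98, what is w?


w_new = w - α·∇
= -5.62 - 0.1·-2.98
= -5.62 + 0.298
= -5.322

-5.322


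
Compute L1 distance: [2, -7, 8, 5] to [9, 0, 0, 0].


d = |2-9| + |-7-0| + |8-0| + |5-0|
  = 7 + 7 + 8 + 5
  = 27

27


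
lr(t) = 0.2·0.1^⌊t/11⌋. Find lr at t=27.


n_drops = ⌊27/11⌋ = 2
lr = 0.2·0.1^2 = 0.2·0.01 = 0.002

0.002


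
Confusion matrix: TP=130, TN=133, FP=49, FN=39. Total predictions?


Total = TP + TN + FP + FN
= 130 + 133 + 49 + 39
= 351
(Predicted positive: 179, predicted negative: 172)

351


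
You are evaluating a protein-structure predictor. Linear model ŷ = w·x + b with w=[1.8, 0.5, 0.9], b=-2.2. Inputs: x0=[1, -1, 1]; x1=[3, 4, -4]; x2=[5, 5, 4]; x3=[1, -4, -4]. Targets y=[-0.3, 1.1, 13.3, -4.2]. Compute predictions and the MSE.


ŷ0 = (1.8)·(1) + (0.5)·(-1) + (0.9)·(1) - 2.2 = 0.0
ŷ1 = (1.8)·(3) + (0.5)·(4) + (0.9)·(-4) - 2.2 = 1.6
ŷ2 = (1.8)·(5) + (0.5)·(5) + (0.9)·(4) - 2.2 = 12.9
ŷ3 = (1.8)·(1) + (0.5)·(-4) + (0.9)·(-4) - 2.2 = -6.0
errors² = [0.09, 0.25, 0.16, 3.24]
MSE = 3.7400/4 = 0.935

0.935


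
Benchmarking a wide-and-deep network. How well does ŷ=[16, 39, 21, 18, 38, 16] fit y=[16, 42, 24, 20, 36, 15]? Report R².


ȳ = 25.5
SS_res = Σ(y-ŷ)² = 27
SS_tot = Σ(y-ȳ)² = 615.5
R² = 1 - SS_res/SS_tot = 1 - 0.0439 = 0.9561

0.9561


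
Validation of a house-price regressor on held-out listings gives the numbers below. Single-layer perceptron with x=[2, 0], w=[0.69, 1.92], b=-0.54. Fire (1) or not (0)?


z = (2)·(0.69) + (0)·(1.92) - 0.54
  = 0.84
step(z) = 1 (z≥0)

1


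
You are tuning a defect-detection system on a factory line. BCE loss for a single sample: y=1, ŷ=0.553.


BCE = -[y·ln(p) + (1-y)·ln(1-p)]
= -1·ln(0.553) - 0
= -ln(0.553) = 0.5924

0.5924


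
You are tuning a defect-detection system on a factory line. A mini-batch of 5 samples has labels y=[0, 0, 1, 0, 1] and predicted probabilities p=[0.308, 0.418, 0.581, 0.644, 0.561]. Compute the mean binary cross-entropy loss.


L[0] = -ln(1-0.308) = -ln(0.692) = 0.3682
L[1] = -ln(1-0.418) = -ln(0.582) = 0.5413
L[2] = -ln(0.581) = 0.543
L[3] = -ln(1-0.644) = -ln(0.356) = 1.0328
L[4] = -ln(0.561) = 0.578
mean = (0.3682 + 0.5413 + 0.543 + 1.0328 + 0.578)/5 = 0.6127

0.6127


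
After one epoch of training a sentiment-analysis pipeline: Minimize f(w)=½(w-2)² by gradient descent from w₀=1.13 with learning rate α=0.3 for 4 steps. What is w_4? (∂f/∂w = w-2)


step 1: grad = 1.13-2 = -0.87; w = 1.13 - 0.3·(-0.87) = 1.391
step 2: grad = 1.391-2 = -0.609; w = 1.391 - 0.3·(-0.609) = 1.5737
step 3: grad = 1.5737-2 = -0.4263; w = 1.5737 - 0.3·(-0.4263) = 1.70159
step 4: grad = 1.70159-2 = -0.29841; w = 1.70159 - 0.3·(-0.29841) = 1.791113

1.791113


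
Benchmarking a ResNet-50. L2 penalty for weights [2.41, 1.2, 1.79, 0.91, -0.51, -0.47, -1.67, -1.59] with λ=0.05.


‖w‖₂² = (2.41)² + (1.2)² + (1.79)² + (0.91)² + (-0.51)² + (-0.47)² + (-1.67)² + (-1.59)²
     = 5.8081 + 1.44 + 3.2041 + 0.8281 + 0.2601 + 0.2209 + 2.7889 + 2.5281
     = 17.0783
λ·‖w‖₂² = 0.05·17.0783 = 0.853915

0.853915


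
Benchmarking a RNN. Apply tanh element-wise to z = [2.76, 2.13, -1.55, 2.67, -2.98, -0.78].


tanh(2.76) = 0.992
tanh(2.13) = 0.9721
tanh(-1.55) = -0.9138
tanh(2.67) = 0.9905
tanh(-2.98) = -0.9949
tanh(-0.78) = -0.6527
result = [0.992, 0.9721, -0.9138, 0.9905, -0.9949, -0.6527]

[0.992, 0.9721, -0.9138, 0.9905, -0.9949, -0.6527]


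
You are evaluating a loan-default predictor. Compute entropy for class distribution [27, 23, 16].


Probabilities: [27/66, 23/66, 16/66] ≈ [0.4091, 0.3485, 0.2424]
H = -((27/66)·log₂(27/66) + (23/66)·log₂(23/66) + (16/66)·log₂(16/66))
  = 1.5531 bits

1.5531 bits


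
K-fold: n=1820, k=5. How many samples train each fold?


Fold size = 1820/5 = 364
Training per fold = 1820 - 364 = 1456

1456


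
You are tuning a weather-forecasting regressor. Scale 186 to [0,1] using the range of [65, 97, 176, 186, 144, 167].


min=65, max=186
(186-65)/(186-65) = 121/121 = 1.0

1.0


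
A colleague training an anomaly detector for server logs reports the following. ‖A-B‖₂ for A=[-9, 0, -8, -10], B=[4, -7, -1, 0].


d = √((-9-4)² + (0+ 7)² + (-8+ 1)² + (-10-0)²)
  = √(169 + 49 + 49 + 100)
  = √367 = 19.1572

19.1572


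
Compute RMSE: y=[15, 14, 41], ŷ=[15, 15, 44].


MSE = 10/3 = 3.3333
RMSE = √(10/3) = 1.8257

1.8257


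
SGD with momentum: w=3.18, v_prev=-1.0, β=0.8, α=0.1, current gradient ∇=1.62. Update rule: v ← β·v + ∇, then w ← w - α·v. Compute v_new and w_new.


v_new = 0.8·-1.0 + 1.62 = -0.8 + 1.62 = 0.82
w_new = 3.18 - 0.1·0.82 = 3.18 - 0.082 = 3.098

v_new=0.82, w_new=3.098


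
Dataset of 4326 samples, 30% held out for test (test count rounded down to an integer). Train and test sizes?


Test = ⌊4326·30/100⌋ = 1297
Train = 4326 - 1297 = 3029

Train: 3029, Test: 1297


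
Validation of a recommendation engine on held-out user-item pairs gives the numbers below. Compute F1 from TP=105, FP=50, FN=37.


Precision = 105/155 = 0.6774
Recall = 105/142 = 0.7394
F1 = 2·P·R/(P+R) = 2·TP/(2·TP+FP+FN) = 210/(210+50+37) = 210/297 = 0.7071

0.7071


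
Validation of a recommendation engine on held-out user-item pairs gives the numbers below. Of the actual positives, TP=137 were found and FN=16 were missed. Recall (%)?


Recall = TP/(TP+FN)
= 137/(137+16)
= 137/153 = 89.54%

89.54%


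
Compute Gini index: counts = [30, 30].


Probabilities: [30/60, 30/60] ≈ [0.5, 0.5]
Σpᵢ² = (900 + 900)/60² = 1800/3600
Gini = 1 - Σpᵢ² = 1 - 1800/3600 = 0.5

0.5


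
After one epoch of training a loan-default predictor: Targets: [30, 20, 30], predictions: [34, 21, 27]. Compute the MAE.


Absolute errors: |30-34|=4, |20-21|=1, |30-27|=3
Sum = 8
MAE = 8/3 = 8/3

8/3


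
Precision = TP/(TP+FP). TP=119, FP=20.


Precision = TP/(TP+FP)
= 119/(119+20)
= 119/139 = 85.61%

85.61%


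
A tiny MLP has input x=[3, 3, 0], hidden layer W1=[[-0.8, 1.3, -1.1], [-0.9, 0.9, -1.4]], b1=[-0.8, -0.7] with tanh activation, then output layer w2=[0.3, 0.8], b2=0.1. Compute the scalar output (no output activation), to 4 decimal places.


z1[0] = (-0.8)·(3) + (1.3)·(3) + (-1.1)·(0) - 0.8 = 0.7
z1[1] = (-0.9)·(3) + (0.9)·(3) + (-1.4)·(0) - 0.7 = -0.7
h = tanh(z1) = [0.6044, -0.6044]
output = (0.3)·(0.6044) + (0.8)·(-0.6044) + 0.1 = -0.2022

-0.2022


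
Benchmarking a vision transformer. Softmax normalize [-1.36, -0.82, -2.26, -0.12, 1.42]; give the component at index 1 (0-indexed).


Exponentials: e^-1.36=0.2567, e^-0.82=0.4404, e^-2.26=0.1044, e^-0.12=0.8869, e^1.42=4.1371
Sum = 5.8255
Softmax = [0.0441, 0.0756, 0.0179, 0.1522, 0.7102]
p[1] = 0.4404/5.8255 = 0.0756

0.0756


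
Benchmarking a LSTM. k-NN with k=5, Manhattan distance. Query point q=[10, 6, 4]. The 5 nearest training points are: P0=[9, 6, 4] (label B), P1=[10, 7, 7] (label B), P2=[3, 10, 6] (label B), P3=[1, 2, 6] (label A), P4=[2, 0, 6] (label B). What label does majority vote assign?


d(q,P0) = 1  (label B)
d(q,P1) = 4  (label B)
d(q,P2) = 13  (label B)
d(q,P3) = 15  (label A)
d(q,P4) = 16  (label B)
Votes: A=1, B=4
Majority → B

B


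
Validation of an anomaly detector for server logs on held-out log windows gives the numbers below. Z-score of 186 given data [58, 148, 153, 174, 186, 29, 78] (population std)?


μ = 118, σ = 57.3286
z = (186 - 118)/57.3286 = 1.1861

1.1861


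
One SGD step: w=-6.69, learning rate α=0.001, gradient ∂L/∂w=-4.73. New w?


w_new = w - α·∇
= -6.69 - 0.001·-4.73
= -6.69 + 0.00473
= -6.68527

-6.68527


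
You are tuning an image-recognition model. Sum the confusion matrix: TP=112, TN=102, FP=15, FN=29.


Total = TP + TN + FP + FN
= 112 + 102 + 15 + 29
= 258
(Predicted positive: 127, predicted negative: 131)

258


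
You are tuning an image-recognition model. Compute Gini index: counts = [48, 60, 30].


Probabilities: [48/138, 60/138, 30/138] ≈ [0.3478, 0.4348, 0.2174]
Σpᵢ² = (2304 + 3600 + 900)/138² = 6804/19044
Gini = 1 - Σpᵢ² = 1 - 6804/19044 = 0.6427

0.6427


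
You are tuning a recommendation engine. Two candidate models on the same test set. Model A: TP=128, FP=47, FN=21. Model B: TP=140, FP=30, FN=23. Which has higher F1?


Model A: P=128/175=0.7314, R=128/149=0.8591, F1=2PR/(P+R)=2TP/(2TP+FP+FN)=256/324=0.7901
Model B: P=140/170=0.8235, R=140/163=0.8589, F1=2PR/(P+R)=2TP/(2TP+FP+FN)=280/333=0.8408
0.7901 < 0.8408 → Model B

Model B


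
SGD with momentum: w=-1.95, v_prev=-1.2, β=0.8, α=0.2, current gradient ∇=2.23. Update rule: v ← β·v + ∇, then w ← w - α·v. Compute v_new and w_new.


v_new = 0.8·-1.2 + 2.23 = -0.96 + 2.23 = 1.27
w_new = -1.95 - 0.2·1.27 = -1.95 - 0.254 = -2.204

v_new=1.27, w_new=-2.204


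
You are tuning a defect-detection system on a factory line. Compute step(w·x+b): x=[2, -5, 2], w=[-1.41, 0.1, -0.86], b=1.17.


z = (2)·(-1.41) + (-5)·(0.1) + (2)·(-0.86) + 1.17
  = -3.87
step(z) = 0 (z<0)

0


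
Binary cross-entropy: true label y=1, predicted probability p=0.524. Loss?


BCE = -[y·ln(p) + (1-y)·ln(1-p)]
= -1·ln(0.524) - 0
= -ln(0.524) = 0.6463

0.6463


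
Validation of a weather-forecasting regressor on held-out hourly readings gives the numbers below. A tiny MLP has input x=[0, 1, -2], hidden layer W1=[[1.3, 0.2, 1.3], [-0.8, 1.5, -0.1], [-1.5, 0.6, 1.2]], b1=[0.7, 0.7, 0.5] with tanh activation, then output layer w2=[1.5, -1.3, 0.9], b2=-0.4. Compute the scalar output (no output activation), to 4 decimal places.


z1[0] = (1.3)·(0) + (0.2)·(1) + (1.3)·(-2) + 0.7 = -1.7
z1[1] = (-0.8)·(0) + (1.5)·(1) + (-0.1)·(-2) + 0.7 = 2.4
z1[2] = (-1.5)·(0) + (0.6)·(1) + (1.2)·(-2) + 0.5 = -1.3
h = tanh(z1) = [-0.9354, 0.9837, -0.8617]
output = (1.5)·(-0.9354) + (-1.3)·(0.9837) + (0.9)·(-0.8617) - 0.4 = -3.8574

-3.8574


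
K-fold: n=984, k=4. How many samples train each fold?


Fold size = 984/4 = 246
Training per fold = 984 - 246 = 738

738


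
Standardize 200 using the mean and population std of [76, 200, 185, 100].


μ = 140.25, σ = 53.1995
z = (200 - 140.25)/53.1995 = 1.1231

1.1231


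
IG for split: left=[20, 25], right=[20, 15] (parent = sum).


Parent = [40, 40], H_parent = 1
H_left = 0.9911 (n=45), H_right = 0.9852 (n=35)
H_children = (45/80)·0.9911 + (35/80)·0.9852 = 0.9885
IG = 1 - 0.9885 = 0.0115

0.0115


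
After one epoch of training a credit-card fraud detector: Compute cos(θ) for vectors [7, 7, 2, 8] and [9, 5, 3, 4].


A·B = 7·9 + 7·5 + 2·3 + 8·4 = 136
‖A‖ = √166 = 12.8841, ‖B‖ = √131 = 11.4455
cos = 136/(√166·√131) = 136/√21746 = 0.9223

0.9223


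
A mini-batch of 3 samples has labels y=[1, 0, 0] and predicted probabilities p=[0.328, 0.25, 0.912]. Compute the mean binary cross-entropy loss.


L[0] = -ln(0.328) = 1.1147
L[1] = -ln(1-0.25) = -ln(0.75) = 0.2877
L[2] = -ln(1-0.912) = -ln(0.088) = 2.4304
mean = (1.1147 + 0.2877 + 2.4304)/3 = 1.2776

1.2776


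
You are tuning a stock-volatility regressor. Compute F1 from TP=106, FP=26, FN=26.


Precision = 106/132 = 0.803
Recall = 106/132 = 0.803
F1 = 2·P·R/(P+R) = 2·TP/(2·TP+FP+FN) = 212/(212+26+26) = 212/264 = 0.803

0.803


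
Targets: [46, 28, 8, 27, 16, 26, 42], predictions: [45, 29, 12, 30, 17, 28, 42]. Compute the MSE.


Squared errors: (46-45)²=1, (28-29)²=1, (8-12)²=16, (27-30)²=9, (16-17)²=1, (26-28)²=4, (42-42)²=0
Sum = 32
MSE = 32/7 = 32/7

32/7


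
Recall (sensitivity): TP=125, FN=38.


Recall = TP/(TP+FN)
= 125/(125+38)
= 125/163 = 76.69%

76.69%


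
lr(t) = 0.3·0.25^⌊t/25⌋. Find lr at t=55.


n_drops = ⌊55/25⌋ = 2
lr = 0.3·0.25^2 = 0.3·0.0625 = 0.01875

0.01875


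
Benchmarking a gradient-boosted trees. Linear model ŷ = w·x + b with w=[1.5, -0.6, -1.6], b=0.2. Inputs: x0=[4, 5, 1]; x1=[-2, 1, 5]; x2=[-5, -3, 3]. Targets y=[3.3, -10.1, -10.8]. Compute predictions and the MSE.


ŷ0 = (1.5)·(4) + (-0.6)·(5) + (-1.6)·(1) + 0.2 = 1.6
ŷ1 = (1.5)·(-2) + (-0.6)·(1) + (-1.6)·(5) + 0.2 = -11.4
ŷ2 = (1.5)·(-5) + (-0.6)·(-3) + (-1.6)·(3) + 0.2 = -10.3
errors² = [2.89, 1.69, 0.25]
MSE = 4.8300/3 = 1.61

1.61


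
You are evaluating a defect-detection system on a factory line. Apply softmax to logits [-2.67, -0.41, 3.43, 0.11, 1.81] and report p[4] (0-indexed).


Exponentials: e^-2.67=0.0693, e^-0.41=0.6637, e^3.43=30.8766, e^0.11=1.1163, e^1.81=6.1104
Sum = 38.8363
Softmax = [0.0018, 0.0171, 0.795, 0.0287, 0.1573]
p[4] = 6.1104/38.8363 = 0.1573

0.1573


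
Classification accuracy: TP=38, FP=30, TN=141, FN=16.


Accuracy = (TP+TN)/(TP+TN+FP+FN)
= (38+141)/(225)
= 179/225 = 79.56%

79.56%


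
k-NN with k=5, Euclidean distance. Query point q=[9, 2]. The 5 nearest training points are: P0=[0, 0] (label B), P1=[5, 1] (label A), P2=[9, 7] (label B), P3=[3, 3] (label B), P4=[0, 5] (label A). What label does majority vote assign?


d(q,P0) = 9.2195  (label B)
d(q,P1) = 4.1231  (label A)
d(q,P2) = 5.0  (label B)
d(q,P3) = 6.0828  (label B)
d(q,P4) = 9.4868  (label A)
Votes: A=2, B=3
Majority → B

B


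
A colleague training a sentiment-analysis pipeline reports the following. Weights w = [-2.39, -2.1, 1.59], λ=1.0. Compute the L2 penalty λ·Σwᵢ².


‖w‖₂² = (-2.39)² + (-2.1)² + (1.59)²
     = 5.7121 + 4.41 + 2.5281
     = 12.6502
λ·‖w‖₂² = 1.0·12.6502 = 12.6502

12.6502


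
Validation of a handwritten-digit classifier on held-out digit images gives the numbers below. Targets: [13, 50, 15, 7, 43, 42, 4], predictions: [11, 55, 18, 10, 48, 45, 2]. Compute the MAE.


Absolute errors: |13-11|=2, |50-55|=5, |15-18|=3, |7-10|=3, |43-48|=5, |42-45|=3, |4-2|=2
Sum = 23
MAE = 23/7 = 23/7

23/7


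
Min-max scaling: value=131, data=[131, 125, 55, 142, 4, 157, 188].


min=4, max=188
(131-4)/(188-4) = 127/184 = 0.6902

0.6902


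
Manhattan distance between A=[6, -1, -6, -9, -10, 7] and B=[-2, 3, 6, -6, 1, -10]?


d = |6+ 2| + |-1-3| + |-6-6| + |-9+ 6| + |-10-1| + |7+ 10|
  = 8 + 4 + 12 + 3 + 11 + 17
  = 55

55


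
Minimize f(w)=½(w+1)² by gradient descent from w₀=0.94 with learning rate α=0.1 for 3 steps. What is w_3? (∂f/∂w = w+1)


step 1: grad = 0.94+1 = 1.94; w = 0.94 - 0.1·(1.94) = 0.746
step 2: grad = 0.746+1 = 1.746; w = 0.746 - 0.1·(1.746) = 0.5714
step 3: grad = 0.5714+1 = 1.5714; w = 0.5714 - 0.1·(1.5714) = 0.41426

0.41426


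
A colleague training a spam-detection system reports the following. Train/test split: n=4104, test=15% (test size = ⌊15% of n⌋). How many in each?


Test = ⌊4104·15/100⌋ = 615
Train = 4104 - 615 = 3489

Train: 3489, Test: 615


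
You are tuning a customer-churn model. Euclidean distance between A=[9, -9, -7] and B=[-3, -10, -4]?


d = √((9+ 3)² + (-9+ 10)² + (-7+ 4)²)
  = √(144 + 1 + 9)
  = √154 = 12.4097

12.4097


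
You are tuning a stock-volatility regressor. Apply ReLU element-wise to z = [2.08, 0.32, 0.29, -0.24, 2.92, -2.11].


ReLU(2.08) = max(0, 2.08) = 2.08
ReLU(0.32) = max(0, 0.32) = 0.32
ReLU(0.29) = max(0, 0.29) = 0.29
ReLU(-0.24) = max(0, -0.24) = 0.0
ReLU(2.92) = max(0, 2.92) = 2.92
ReLU(-2.11) = max(0, -2.11) = 0.0
result = [2.08, 0.32, 0.29, 0.0, 2.92, 0.0]

[2.08, 0.32, 0.29, 0.0, 2.92, 0.0]


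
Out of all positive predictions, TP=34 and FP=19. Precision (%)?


Precision = TP/(TP+FP)
= 34/(34+19)
= 34/53 = 64.15%

64.15%


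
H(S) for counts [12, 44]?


Probabilities: [12/56, 44/56] ≈ [0.2143, 0.7857]
H = -((12/56)·log₂(12/56) + (44/56)·log₂(44/56))
  = 0.7496 bits

0.7496 bits


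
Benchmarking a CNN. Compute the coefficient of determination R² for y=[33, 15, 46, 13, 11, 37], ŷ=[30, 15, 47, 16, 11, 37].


ȳ = 25.8333
SS_res = Σ(y-ŷ)² = 19
SS_tot = Σ(y-ȳ)² = 1084.83
R² = 1 - SS_res/SS_tot = 1 - 0.0175 = 0.9825

0.9825


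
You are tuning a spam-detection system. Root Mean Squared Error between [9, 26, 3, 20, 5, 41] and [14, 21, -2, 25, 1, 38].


MSE = 125/6 = 20.8333
RMSE = √(125/6) = 4.5644

4.5644


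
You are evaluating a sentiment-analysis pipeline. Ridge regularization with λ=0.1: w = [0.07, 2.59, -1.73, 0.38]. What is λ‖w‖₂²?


‖w‖₂² = (0.07)² + (2.59)² + (-1.73)² + (0.38)²
     = 0.0049 + 6.7081 + 2.9929 + 0.1444
     = 9.8503
λ·‖w‖₂² = 0.1·9.8503 = 0.98503

0.98503


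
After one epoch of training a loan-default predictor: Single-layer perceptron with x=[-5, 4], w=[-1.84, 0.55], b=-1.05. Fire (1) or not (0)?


z = (-5)·(-1.84) + (4)·(0.55) - 1.05
  = 10.35
step(z) = 1 (z≥0)

1


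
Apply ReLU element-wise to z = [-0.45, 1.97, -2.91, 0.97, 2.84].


ReLU(-0.45) = max(0, -0.45) = 0.0
ReLU(1.97) = max(0, 1.97) = 1.97
ReLU(-2.91) = max(0, -2.91) = 0.0
ReLU(0.97) = max(0, 0.97) = 0.97
ReLU(2.84) = max(0, 2.84) = 2.84
result = [0.0, 1.97, 0.0, 0.97, 2.84]

[0.0, 1.97, 0.0, 0.97, 2.84]


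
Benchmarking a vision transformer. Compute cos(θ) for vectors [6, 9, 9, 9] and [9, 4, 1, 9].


A·B = 6·9 + 9·4 + 9·1 + 9·9 = 180
‖A‖ = √279 = 16.7033, ‖B‖ = √179 = 13.3791
cos = 180/(√279·√179) = 180/√49941 = 0.8055

0.8055


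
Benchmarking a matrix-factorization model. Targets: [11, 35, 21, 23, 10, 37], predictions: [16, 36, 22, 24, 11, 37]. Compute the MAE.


Absolute errors: |11-16|=5, |35-36|=1, |21-22|=1, |23-24|=1, |10-11|=1, |37-37|=0
Sum = 9
MAE = 9/6 = 3/2

3/2


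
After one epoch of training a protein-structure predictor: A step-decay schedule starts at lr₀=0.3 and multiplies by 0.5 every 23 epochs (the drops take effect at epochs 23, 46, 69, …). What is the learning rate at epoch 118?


n_drops = ⌊118/23⌋ = 5
lr = 0.3·0.5^5 = 0.3·0.03125 = 0.009375

0.009375


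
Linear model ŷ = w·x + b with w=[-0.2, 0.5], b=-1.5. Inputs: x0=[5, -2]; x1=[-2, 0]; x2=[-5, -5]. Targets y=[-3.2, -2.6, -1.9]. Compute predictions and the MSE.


ŷ0 = (-0.2)·(5) + (0.5)·(-2) - 1.5 = -3.5
ŷ1 = (-0.2)·(-2) + (0.5)·(0) - 1.5 = -1.1
ŷ2 = (-0.2)·(-5) + (0.5)·(-5) - 1.5 = -3.0
errors² = [0.09, 2.25, 1.21]
MSE = 3.5500/3 = 1.1833

1.1833


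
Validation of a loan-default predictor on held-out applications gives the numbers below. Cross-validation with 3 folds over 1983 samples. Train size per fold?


Fold size = 1983/3 = 661
Training per fold = 1983 - 661 = 1322

1322


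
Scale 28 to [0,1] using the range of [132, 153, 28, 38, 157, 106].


min=28, max=157
(28-28)/(157-28) = 0/129 = 0.0

0.0


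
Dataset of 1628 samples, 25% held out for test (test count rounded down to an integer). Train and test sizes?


Test = ⌊1628·25/100⌋ = 407
Train = 1628 - 407 = 1221

Train: 1221, Test: 407


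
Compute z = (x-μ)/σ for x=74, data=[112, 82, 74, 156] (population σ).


μ = 106, σ = 32.1559
z = (74 - 106)/32.1559 = -0.9952

-0.9952


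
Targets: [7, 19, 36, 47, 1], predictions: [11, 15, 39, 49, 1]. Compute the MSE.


Squared errors: (7-11)²=16, (19-15)²=16, (36-39)²=9, (47-49)²=4, (1-1)²=0
Sum = 45
MSE = 45/5 = 9

9


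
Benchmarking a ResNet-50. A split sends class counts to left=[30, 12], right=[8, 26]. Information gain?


Parent = [38, 38], H_parent = 1
H_left = 0.8631 (n=42), H_right = 0.7871 (n=34)
H_children = (42/76)·0.8631 + (34/76)·0.7871 = 0.8291
IG = 1 - 0.8291 = 0.1709

0.1709


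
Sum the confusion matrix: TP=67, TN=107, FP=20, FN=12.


Total = TP + TN + FP + FN
= 67 + 107 + 20 + 12
= 206
(Predicted positive: 87, predicted negative: 119)

206


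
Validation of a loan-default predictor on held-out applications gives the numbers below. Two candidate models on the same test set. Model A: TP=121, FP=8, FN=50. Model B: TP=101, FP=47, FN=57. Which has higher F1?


Model A: P=121/129=0.938, R=121/171=0.7076, F1=2PR/(P+R)=2TP/(2TP+FP+FN)=242/300=0.8067
Model B: P=101/148=0.6824, R=101/158=0.6392, F1=2PR/(P+R)=2TP/(2TP+FP+FN)=202/306=0.6601
0.8067 > 0.6601 → Model A

Model A


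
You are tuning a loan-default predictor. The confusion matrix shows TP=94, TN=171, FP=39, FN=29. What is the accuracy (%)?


Accuracy = (TP+TN)/(TP+TN+FP+FN)
= (94+171)/(333)
= 265/333 = 79.58%

79.58%


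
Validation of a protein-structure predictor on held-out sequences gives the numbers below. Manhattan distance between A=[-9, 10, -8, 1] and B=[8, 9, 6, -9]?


d = |-9-8| + |10-9| + |-8-6| + |1+ 9|
  = 17 + 1 + 14 + 10
  = 42

42


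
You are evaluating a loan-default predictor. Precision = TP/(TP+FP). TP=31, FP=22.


Precision = TP/(TP+FP)
= 31/(31+22)
= 31/53 = 58.49%

58.49%


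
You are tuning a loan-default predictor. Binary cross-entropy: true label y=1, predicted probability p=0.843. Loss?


BCE = -[y·ln(p) + (1-y)·ln(1-p)]
= -1·ln(0.843) - 0
= -ln(0.843) = 0.1708

0.1708


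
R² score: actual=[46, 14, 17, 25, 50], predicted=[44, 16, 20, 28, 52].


ȳ = 30.4
SS_res = Σ(y-ŷ)² = 30
SS_tot = Σ(y-ȳ)² = 1105.2
R² = 1 - SS_res/SS_tot = 1 - 0.0271 = 0.9729

0.9729


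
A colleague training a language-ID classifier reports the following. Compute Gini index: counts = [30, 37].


Probabilities: [30/67, 37/67] ≈ [0.4478, 0.5522]
Σpᵢ² = (900 + 1369)/67² = 2269/4489
Gini = 1 - Σpᵢ² = 1 - 2269/4489 = 0.4945

0.4945


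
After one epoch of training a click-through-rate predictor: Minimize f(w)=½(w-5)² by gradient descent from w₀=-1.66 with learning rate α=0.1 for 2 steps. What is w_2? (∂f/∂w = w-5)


step 1: grad = -1.66-5 = -6.66; w = -1.66 - 0.1·(-6.66) = -0.994
step 2: grad = -0.994-5 = -5.994; w = -0.994 - 0.1·(-5.994) = -0.3946

-0.3946


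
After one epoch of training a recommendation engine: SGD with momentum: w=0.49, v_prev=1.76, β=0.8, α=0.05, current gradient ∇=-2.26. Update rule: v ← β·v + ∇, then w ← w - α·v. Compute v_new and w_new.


v_new = 0.8·1.76 - 2.26 = 1.408 - 2.26 = -0.852
w_new = 0.49 - 0.05·-0.852 = 0.49 + 0.0426 = 0.5326

v_new=-0.852, w_new=0.5326


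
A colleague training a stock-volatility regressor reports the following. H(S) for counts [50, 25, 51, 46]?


Probabilities: [50/172, 25/172, 51/172, 46/172] ≈ [0.2907, 0.1453, 0.2965, 0.2674]
H = -((50/172)·log₂(50/172) + (25/172)·log₂(25/172) + (51/172)·log₂(51/172) + (46/172)·log₂(46/172))
  = 1.9515 bits

1.9515 bits


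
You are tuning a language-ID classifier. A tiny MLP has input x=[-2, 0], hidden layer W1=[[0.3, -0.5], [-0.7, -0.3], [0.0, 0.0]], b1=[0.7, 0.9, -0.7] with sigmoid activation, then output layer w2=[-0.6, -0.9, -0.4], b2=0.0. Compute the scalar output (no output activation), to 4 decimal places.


z1[0] = (0.3)·(-2) + (-0.5)·(0) + 0.7 = 0.1
z1[1] = (-0.7)·(-2) + (-0.3)·(0) + 0.9 = 2.3
z1[2] = (0.0)·(-2) + (0.0)·(0) - 0.7 = -0.7
h = sigmoid(z1) = [0.525, 0.9089, 0.3318]
output = (-0.6)·(0.525) + (-0.9)·(0.9089) + (-0.4)·(0.3318) + 0.0 = -1.2657

-1.2657


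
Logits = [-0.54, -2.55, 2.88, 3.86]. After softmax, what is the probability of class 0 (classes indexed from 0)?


Exponentials: e^-0.54=0.5827, e^-2.55=0.0781, e^2.88=17.8143, e^3.86=47.4654
Sum = 65.9405
Softmax = [0.0088, 0.0012, 0.2702, 0.7198]
p[0] = 0.5827/65.9405 = 0.0088

0.0088


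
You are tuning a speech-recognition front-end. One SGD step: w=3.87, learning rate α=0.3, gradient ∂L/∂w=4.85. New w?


w_new = w - α·∇
= 3.87 - 0.3·4.85
= 3.87 - 1.455
= 2.415

2.415


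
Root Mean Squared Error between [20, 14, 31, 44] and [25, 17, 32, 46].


MSE = 39/4 = 9.75
RMSE = √(39/4) = 3.1225

3.1225


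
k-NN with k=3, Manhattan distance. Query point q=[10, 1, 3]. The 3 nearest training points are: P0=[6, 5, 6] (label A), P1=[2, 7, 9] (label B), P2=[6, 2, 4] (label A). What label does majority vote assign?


d(q,P0) = 11  (label A)
d(q,P1) = 20  (label B)
d(q,P2) = 6  (label A)
Votes: A=2, B=1
Majority → A

A


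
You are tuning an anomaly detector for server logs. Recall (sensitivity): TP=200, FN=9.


Recall = TP/(TP+FN)
= 200/(200+9)
= 200/209 = 95.69%

95.69%


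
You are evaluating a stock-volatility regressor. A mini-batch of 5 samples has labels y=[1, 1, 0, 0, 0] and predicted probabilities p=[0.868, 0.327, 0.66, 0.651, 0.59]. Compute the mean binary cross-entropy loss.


L[0] = -ln(0.868) = 0.1416
L[1] = -ln(0.327) = 1.1178
L[2] = -ln(1-0.66) = -ln(0.34) = 1.0788
L[3] = -ln(1-0.651) = -ln(0.349) = 1.0527
L[4] = -ln(1-0.59) = -ln(0.41) = 0.8916
mean = (0.1416 + 1.1178 + 1.0788 + 1.0527 + 0.8916)/5 = 0.8565

0.8565


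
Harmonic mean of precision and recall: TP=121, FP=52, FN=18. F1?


Precision = 121/173 = 0.6994
Recall = 121/139 = 0.8705
F1 = 2·P·R/(P+R) = 2·TP/(2·TP+FP+FN) = 242/(242+52+18) = 242/312 = 0.7756

0.7756


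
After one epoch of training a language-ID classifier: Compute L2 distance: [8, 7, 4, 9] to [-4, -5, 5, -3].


d = √((8+ 4)² + (7+ 5)² + (4-5)² + (9+ 3)²)
  = √(144 + 144 + 1 + 144)
  = √433 = 20.8087

20.8087


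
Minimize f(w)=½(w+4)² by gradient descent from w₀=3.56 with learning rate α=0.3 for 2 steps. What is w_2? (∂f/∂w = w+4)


step 1: grad = 3.56+4 = 7.56; w = 3.56 - 0.3·(7.56) = 1.292
step 2: grad = 1.292+4 = 5.292; w = 1.292 - 0.3·(5.292) = -0.2956

-0.2956


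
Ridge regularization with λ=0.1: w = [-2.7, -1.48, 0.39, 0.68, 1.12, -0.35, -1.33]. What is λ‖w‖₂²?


‖w‖₂² = (-2.7)² + (-1.48)² + (0.39)² + (0.68)² + (1.12)² + (-0.35)² + (-1.33)²
     = 7.29 + 2.1904 + 0.1521 + 0.4624 + 1.2544 + 0.1225 + 1.7689
     = 13.2407
λ·‖w‖₂² = 0.1·13.2407 = 1.32407

1.32407


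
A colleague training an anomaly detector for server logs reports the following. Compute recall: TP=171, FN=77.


Recall = TP/(TP+FN)
= 171/(171+77)
= 171/248 = 68.95%

68.95%


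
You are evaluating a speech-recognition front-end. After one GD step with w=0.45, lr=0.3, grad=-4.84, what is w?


w_new = w - α·∇
= 0.45 - 0.3·-4.84
= 0.45 + 1.452
= 1.902

1.902


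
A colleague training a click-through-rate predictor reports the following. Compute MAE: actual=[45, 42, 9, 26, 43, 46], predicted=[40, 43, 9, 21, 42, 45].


Absolute errors: |45-40|=5, |42-43|=1, |9-9|=0, |26-21|=5, |43-42|=1, |46-45|=1
Sum = 13
MAE = 13/6 = 13/6

13/6


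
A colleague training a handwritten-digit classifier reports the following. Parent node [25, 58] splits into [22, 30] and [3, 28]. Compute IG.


Parent = [25, 58], H_parent = 0.8828
H_left = 0.9829 (n=52), H_right = 0.4587 (n=31)
H_children = (52/83)·0.9829 + (31/83)·0.4587 = 0.7871
IG = 0.8828 - 0.7871 = 0.0957

0.0957


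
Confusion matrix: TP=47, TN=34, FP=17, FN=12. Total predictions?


Total = TP + TN + FP + FN
= 47 + 34 + 17 + 12
= 110
(Predicted positive: 64, predicted negative: 46)

110


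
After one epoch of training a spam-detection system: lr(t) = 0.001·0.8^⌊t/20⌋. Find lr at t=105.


n_drops = ⌊105/20⌋ = 5
lr = 0.001·0.8^5 = 0.001·0.32768 = 0.00032768

0.00032768


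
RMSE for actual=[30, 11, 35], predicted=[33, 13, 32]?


MSE = 22/3 = 7.3333
RMSE = √(22/3) = 2.708

2.708


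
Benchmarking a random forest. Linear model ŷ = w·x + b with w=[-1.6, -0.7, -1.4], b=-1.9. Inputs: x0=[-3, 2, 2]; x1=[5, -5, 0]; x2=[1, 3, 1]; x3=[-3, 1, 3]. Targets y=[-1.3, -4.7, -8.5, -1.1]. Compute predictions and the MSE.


ŷ0 = (-1.6)·(-3) + (-0.7)·(2) + (-1.4)·(2) - 1.9 = -1.3
ŷ1 = (-1.6)·(5) + (-0.7)·(-5) + (-1.4)·(0) - 1.9 = -6.4
ŷ2 = (-1.6)·(1) + (-0.7)·(3) + (-1.4)·(1) - 1.9 = -7.0
ŷ3 = (-1.6)·(-3) + (-0.7)·(1) + (-1.4)·(3) - 1.9 = -2.0
errors² = [0.0, 2.89, 2.25, 0.81]
MSE = 5.9500/4 = 1.4875

1.4875


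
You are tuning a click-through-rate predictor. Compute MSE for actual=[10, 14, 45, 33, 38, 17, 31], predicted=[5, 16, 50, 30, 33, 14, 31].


Squared errors: (10-5)²=25, (14-16)²=4, (45-50)²=25, (33-30)²=9, (38-33)²=25, (17-14)²=9, (31-31)²=0
Sum = 97
MSE = 97/7 = 97/7

97/7


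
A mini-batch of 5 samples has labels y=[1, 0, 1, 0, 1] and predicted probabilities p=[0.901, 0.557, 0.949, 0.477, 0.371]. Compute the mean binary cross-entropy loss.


L[0] = -ln(0.901) = 0.1043
L[1] = -ln(1-0.557) = -ln(0.443) = 0.8142
L[2] = -ln(0.949) = 0.0523
L[3] = -ln(1-0.477) = -ln(0.523) = 0.6482
L[4] = -ln(0.371) = 0.9916
mean = (0.1043 + 0.8142 + 0.0523 + 0.6482 + 0.9916)/5 = 0.5221

0.5221


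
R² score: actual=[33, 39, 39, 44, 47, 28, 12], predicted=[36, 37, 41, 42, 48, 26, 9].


ȳ = 34.5714
SS_res = Σ(y-ŷ)² = 35
SS_tot = Σ(y-ȳ)² = 837.71
R² = 1 - SS_res/SS_tot = 1 - 0.0418 = 0.9582

0.9582


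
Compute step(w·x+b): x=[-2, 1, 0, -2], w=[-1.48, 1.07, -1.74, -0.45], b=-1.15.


z = (-2)·(-1.48) + (1)·(1.07) + (0)·(-1.74) + (-2)·(-0.45) - 1.15
  = 3.78
step(z) = 1 (z≥0)

1


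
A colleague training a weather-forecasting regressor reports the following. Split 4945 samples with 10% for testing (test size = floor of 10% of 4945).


Test = ⌊4945·10/100⌋ = 494
Train = 4945 - 494 = 4451

Train: 4451, Test: 494


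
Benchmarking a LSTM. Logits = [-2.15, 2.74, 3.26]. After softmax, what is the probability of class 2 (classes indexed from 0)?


Exponentials: e^-2.15=0.1165, e^2.74=15.487, e^3.26=26.0495
Sum = 41.653
Softmax = [0.0028, 0.3718, 0.6254]
p[2] = 26.0495/41.653 = 0.6254

0.6254


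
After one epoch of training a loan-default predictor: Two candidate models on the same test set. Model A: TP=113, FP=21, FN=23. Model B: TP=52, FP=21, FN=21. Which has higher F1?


Model A: P=113/134=0.8433, R=113/136=0.8309, F1=2PR/(P+R)=2TP/(2TP+FP+FN)=226/270=0.837
Model B: P=52/73=0.7123, R=52/73=0.7123, F1=2PR/(P+R)=2TP/(2TP+FP+FN)=104/146=0.7123
0.837 > 0.7123 → Model A

Model A


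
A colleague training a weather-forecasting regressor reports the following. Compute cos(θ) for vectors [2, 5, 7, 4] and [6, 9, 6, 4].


A·B = 2·6 + 5·9 + 7·6 + 4·4 = 115
‖A‖ = √94 = 9.6954, ‖B‖ = √169 = 13
cos = 115/(√94·√169) = 115/√15886 = 0.9124

0.9124


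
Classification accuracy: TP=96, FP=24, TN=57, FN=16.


Accuracy = (TP+TN)/(TP+TN+FP+FN)
= (96+57)/(193)
= 153/193 = 79.27%

79.27%


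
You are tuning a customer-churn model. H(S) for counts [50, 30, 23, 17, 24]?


Probabilities: [50/144, 30/144, 23/144, 17/144, 24/144] ≈ [0.3472, 0.2083, 0.1597, 0.1181, 0.1667]
H = -((50/144)·log₂(50/144) + (30/144)·log₂(30/144) + (23/144)·log₂(23/144) + (17/144)·log₂(17/144) + (24/144)·log₂(24/144))
  = 2.2188 bits

2.2188 bits


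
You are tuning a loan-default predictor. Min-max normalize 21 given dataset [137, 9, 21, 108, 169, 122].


min=9, max=169
(21-9)/(169-9) = 12/160 = 0.075

0.075


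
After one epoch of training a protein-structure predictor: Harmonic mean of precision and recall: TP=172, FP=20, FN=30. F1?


Precision = 172/192 = 0.8958
Recall = 172/202 = 0.8515
F1 = 2·P·R/(P+R) = 2·TP/(2·TP+FP+FN) = 344/(344+20+30) = 344/394 = 0.8731

0.8731


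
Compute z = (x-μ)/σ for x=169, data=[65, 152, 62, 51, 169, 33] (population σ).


μ = 88.6667, σ = 52.047
z = (169 - 88.6667)/52.047 = 1.5435

1.5435


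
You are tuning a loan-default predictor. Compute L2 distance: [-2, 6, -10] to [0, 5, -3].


d = √((-2-0)² + (6-5)² + (-10+ 3)²)
  = √(4 + 1 + 49)
  = √54 = 7.3485

7.3485


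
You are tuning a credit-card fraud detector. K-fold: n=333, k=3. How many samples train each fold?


Fold size = 333/3 = 111
Training per fold = 333 - 111 = 222

222


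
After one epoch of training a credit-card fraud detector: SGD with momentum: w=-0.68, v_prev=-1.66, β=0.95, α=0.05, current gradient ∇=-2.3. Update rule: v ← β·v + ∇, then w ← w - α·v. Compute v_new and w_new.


v_new = 0.95·-1.66 - 2.3 = -1.577 - 2.3 = -3.877
w_new = -0.68 - 0.05·-3.877 = -0.68 + 0.19385 = -0.48615

v_new=-3.877, w_new=-0.48615


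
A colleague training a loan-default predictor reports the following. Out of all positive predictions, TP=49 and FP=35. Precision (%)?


Precision = TP/(TP+FP)
= 49/(49+35)
= 49/84 = 58.33%

58.33%


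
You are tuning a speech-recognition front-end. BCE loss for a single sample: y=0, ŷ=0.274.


BCE = -[y·ln(p) + (1-y)·ln(1-p)]
= -0 - 1·ln(1-0.274)
= -ln(0.726) = 0.3202

0.3202


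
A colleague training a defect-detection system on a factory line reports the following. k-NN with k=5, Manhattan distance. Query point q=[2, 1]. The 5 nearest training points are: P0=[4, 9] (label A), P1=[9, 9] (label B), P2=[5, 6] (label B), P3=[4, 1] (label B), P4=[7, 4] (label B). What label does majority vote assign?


d(q,P0) = 10  (label A)
d(q,P1) = 15  (label B)
d(q,P2) = 8  (label B)
d(q,P3) = 2  (label B)
d(q,P4) = 8  (label B)
Votes: A=1, B=4
Majority → B

B


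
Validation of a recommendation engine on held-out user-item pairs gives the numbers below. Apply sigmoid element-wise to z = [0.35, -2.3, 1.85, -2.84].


σ(0.35) = 1/(1+e^-0.35) = 0.5866
σ(-2.3) = 1/(1+e^2.3) = 0.0911
σ(1.85) = 1/(1+e^-1.85) = 0.8641
σ(-2.84) = 1/(1+e^2.84) = 0.0552
result = [0.5866, 0.0911, 0.8641, 0.0552]

[0.5866, 0.0911, 0.8641, 0.0552]


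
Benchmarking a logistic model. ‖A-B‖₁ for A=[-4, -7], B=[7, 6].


d = |-4-7| + |-7-6|
  = 11 + 13
  = 24

24


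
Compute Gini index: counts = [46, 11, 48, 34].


Probabilities: [46/139, 11/139, 48/139, 34/139] ≈ [0.3309, 0.0791, 0.3453, 0.2446]
Σpᵢ² = (2116 + 121 + 2304 + 1156)/139² = 5697/19321
Gini = 1 - Σpᵢ² = 1 - 5697/19321 = 0.7051

0.7051


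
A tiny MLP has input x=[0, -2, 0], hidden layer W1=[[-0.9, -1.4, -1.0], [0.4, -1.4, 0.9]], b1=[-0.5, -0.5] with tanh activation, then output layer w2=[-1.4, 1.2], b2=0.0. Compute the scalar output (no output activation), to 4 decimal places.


z1[0] = (-0.9)·(0) + (-1.4)·(-2) + (-1.0)·(0) - 0.5 = 2.3
z1[1] = (0.4)·(0) + (-1.4)·(-2) + (0.9)·(0) - 0.5 = 2.3
h = tanh(z1) = [0.9801, 0.9801]
output = (-1.4)·(0.9801) + (1.2)·(0.9801) + 0.0 = -0.196

-0.196


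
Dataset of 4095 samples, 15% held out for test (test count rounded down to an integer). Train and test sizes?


Test = ⌊4095·15/100⌋ = 614
Train = 4095 - 614 = 3481

Train: 3481, Test: 614


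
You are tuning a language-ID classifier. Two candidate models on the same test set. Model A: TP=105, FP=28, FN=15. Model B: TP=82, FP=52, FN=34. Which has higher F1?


Model A: P=105/133=0.7895, R=105/120=0.875, F1=2PR/(P+R)=2TP/(2TP+FP+FN)=210/253=0.83
Model B: P=82/134=0.6119, R=82/116=0.7069, F1=2PR/(P+R)=2TP/(2TP+FP+FN)=164/250=0.656
0.83 > 0.656 → Model A

Model A


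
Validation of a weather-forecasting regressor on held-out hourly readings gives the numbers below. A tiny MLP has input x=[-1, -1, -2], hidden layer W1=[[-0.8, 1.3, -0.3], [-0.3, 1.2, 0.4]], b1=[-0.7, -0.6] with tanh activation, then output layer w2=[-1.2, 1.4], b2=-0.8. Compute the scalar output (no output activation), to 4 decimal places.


z1[0] = (-0.8)·(-1) + (1.3)·(-1) + (-0.3)·(-2) - 0.7 = -0.6
z1[1] = (-0.3)·(-1) + (1.2)·(-1) + (0.4)·(-2) - 0.6 = -2.3
h = tanh(z1) = [-0.537, -0.9801]
output = (-1.2)·(-0.537) + (1.4)·(-0.9801) - 0.8 = -1.5277

-1.5277


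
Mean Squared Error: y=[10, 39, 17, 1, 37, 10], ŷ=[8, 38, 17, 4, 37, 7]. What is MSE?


Squared errors: (10-8)²=4, (39-38)²=1, (17-17)²=0, (1-4)²=9, (37-37)²=0, (10-7)²=9
Sum = 23
MSE = 23/6 = 23/6

23/6


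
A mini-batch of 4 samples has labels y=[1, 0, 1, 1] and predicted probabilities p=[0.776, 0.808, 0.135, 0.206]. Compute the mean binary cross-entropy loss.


L[0] = -ln(0.776) = 0.2536
L[1] = -ln(1-0.808) = -ln(0.192) = 1.6503
L[2] = -ln(0.135) = 2.0025
L[3] = -ln(0.206) = 1.5799
mean = (0.2536 + 1.6503 + 2.0025 + 1.5799)/4 = 1.3716

1.3716
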